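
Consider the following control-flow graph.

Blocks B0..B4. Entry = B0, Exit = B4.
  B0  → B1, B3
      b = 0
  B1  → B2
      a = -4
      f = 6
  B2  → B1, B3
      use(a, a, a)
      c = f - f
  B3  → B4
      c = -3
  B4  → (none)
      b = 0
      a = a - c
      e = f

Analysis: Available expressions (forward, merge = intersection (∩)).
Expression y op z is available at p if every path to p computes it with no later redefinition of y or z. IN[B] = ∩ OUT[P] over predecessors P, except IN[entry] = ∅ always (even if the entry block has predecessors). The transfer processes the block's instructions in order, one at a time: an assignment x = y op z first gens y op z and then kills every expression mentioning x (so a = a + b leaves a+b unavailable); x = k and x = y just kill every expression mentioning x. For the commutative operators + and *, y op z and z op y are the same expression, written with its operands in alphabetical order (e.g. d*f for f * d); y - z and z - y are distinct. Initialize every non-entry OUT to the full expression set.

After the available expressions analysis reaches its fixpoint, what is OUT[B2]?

Per-block solution:
  B0:  IN={}  OUT={}
  B1:  IN={}  OUT={}
  B2:  IN={}  OUT={f-f}
  B3:  IN={}  OUT={}
  B4:  IN={}  OUT={}

Merge at B2: IN[B2] = OUT[B1] = {}
Applying B2's transfer function to that IN value gives OUT[B2] (row B2 above).

Answer: {f-f}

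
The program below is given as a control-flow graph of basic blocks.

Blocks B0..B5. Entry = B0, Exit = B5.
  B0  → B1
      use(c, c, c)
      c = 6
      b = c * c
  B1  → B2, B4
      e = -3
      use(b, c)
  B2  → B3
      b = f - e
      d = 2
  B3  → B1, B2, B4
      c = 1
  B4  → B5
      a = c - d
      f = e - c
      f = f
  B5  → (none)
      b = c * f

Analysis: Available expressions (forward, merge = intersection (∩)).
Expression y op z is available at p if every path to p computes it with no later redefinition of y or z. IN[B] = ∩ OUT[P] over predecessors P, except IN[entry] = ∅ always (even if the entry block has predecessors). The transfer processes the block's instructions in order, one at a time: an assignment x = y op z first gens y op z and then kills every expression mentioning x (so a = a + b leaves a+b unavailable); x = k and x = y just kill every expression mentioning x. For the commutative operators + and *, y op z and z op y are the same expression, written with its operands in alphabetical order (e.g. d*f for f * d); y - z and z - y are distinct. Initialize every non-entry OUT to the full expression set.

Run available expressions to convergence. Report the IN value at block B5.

Converged values:
  B0:  IN={}  OUT={c*c}
  B1:  IN={}  OUT={}
  B2:  IN={}  OUT={f-e}
  B3:  IN={f-e}  OUT={f-e}
  B4:  IN={}  OUT={c-d, e-c}
  B5:  IN={c-d, e-c}  OUT={c*f, c-d, e-c}

Merge at B5: IN[B5] = OUT[B4] = {c-d, e-c}

Answer: {c-d, e-c}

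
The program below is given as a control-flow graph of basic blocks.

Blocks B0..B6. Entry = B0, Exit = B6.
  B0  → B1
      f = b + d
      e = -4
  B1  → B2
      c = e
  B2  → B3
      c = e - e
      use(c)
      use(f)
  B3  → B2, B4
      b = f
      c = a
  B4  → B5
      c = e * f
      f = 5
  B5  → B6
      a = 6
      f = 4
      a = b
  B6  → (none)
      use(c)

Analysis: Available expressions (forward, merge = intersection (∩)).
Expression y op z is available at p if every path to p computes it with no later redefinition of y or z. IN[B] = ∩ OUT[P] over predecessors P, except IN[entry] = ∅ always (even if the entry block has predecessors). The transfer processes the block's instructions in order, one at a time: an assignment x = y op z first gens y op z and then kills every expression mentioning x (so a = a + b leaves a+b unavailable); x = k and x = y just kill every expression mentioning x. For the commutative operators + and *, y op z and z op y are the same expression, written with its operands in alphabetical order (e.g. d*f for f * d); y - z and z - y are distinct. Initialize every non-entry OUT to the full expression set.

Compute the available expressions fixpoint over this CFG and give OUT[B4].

Converged values:
  B0:   IN={}   OUT={b+d}
  B1:   IN={b+d}   OUT={b+d}
  B2:   IN={}   OUT={e-e}
  B3:   IN={e-e}   OUT={e-e}
  B4:   IN={e-e}   OUT={e-e}
  B5:   IN={e-e}   OUT={e-e}
  B6:   IN={e-e}   OUT={e-e}

Merge at B4: IN[B4] = OUT[B3] = {e-e}
Applying B4's transfer function to that IN value gives OUT[B4] (row B4 above).

Answer: {e-e}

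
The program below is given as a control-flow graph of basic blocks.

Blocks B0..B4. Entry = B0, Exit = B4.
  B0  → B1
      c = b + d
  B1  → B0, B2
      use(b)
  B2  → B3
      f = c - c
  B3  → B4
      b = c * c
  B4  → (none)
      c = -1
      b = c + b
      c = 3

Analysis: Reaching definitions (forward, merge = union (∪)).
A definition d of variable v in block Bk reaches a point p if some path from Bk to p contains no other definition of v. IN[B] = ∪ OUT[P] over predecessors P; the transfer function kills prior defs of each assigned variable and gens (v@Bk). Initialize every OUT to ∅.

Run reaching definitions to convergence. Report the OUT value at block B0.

Answer: {c@B0}

Working:
Converged values:
  B0:   IN={c@B0}   OUT={c@B0}
  B1:   IN={c@B0}   OUT={c@B0}
  B2:   IN={c@B0}   OUT={c@B0, f@B2}
  B3:   IN={c@B0, f@B2}   OUT={b@B3, c@B0, f@B2}
  B4:   IN={b@B3, c@B0, f@B2}   OUT={b@B4, c@B4, f@B2}

Merge at B0 (entry node, so the boundary value {} is joined with the incoming edge(s)): IN[B0] = {} ⊔ OUT[B1] = {c@B0}
Applying B0's transfer function to that IN value gives OUT[B0] (row B0 above).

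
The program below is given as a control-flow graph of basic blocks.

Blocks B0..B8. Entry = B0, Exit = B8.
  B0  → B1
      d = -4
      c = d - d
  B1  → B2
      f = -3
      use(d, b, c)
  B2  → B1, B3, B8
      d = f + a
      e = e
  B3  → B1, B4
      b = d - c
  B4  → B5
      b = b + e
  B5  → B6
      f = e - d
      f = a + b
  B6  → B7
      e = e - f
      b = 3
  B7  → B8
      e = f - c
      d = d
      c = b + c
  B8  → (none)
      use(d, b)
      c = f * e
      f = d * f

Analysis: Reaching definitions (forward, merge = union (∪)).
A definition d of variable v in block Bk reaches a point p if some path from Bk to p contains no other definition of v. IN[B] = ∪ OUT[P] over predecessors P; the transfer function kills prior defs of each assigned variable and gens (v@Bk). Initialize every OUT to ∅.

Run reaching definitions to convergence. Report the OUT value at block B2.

Per-block solution:
  B0: | IN={} | OUT={c@B0, d@B0}
  B1: | IN={b@B3, c@B0, d@B0, d@B2, e@B2, f@B1} | OUT={b@B3, c@B0, d@B0, d@B2, e@B2, f@B1}
  B2: | IN={b@B3, c@B0, d@B0, d@B2, e@B2, f@B1} | OUT={b@B3, c@B0, d@B2, e@B2, f@B1}
  B3: | IN={b@B3, c@B0, d@B2, e@B2, f@B1} | OUT={b@B3, c@B0, d@B2, e@B2, f@B1}
  B4: | IN={b@B3, c@B0, d@B2, e@B2, f@B1} | OUT={b@B4, c@B0, d@B2, e@B2, f@B1}
  B5: | IN={b@B4, c@B0, d@B2, e@B2, f@B1} | OUT={b@B4, c@B0, d@B2, e@B2, f@B5}
  B6: | IN={b@B4, c@B0, d@B2, e@B2, f@B5} | OUT={b@B6, c@B0, d@B2, e@B6, f@B5}
  B7: | IN={b@B6, c@B0, d@B2, e@B6, f@B5} | OUT={b@B6, c@B7, d@B7, e@B7, f@B5}
  B8: | IN={b@B3, b@B6, c@B0, c@B7, d@B2, d@B7, e@B2, e@B7, f@B1, f@B5} | OUT={b@B3, b@B6, c@B8, d@B2, d@B7, e@B2, e@B7, f@B8}

Merge at B2: IN[B2] = OUT[B1] = {b@B3, c@B0, d@B0, d@B2, e@B2, f@B1}
Applying B2's transfer function to that IN value gives OUT[B2] (row B2 above).

Answer: {b@B3, c@B0, d@B2, e@B2, f@B1}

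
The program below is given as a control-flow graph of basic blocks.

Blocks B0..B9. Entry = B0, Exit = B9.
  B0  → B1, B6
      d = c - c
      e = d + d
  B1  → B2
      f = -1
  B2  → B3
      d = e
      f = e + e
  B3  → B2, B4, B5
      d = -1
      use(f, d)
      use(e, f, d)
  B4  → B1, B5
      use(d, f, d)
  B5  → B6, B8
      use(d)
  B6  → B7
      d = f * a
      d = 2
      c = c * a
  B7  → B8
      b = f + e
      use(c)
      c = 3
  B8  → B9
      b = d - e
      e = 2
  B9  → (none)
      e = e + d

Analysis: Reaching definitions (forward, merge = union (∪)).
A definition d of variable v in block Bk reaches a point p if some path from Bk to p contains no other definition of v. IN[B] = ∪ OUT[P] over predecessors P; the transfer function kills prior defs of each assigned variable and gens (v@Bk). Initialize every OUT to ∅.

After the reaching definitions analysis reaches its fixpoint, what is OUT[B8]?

Per-block solution:
  B0:   IN={}   OUT={d@B0, e@B0}
  B1:   IN={d@B0, d@B3, e@B0, f@B2}   OUT={d@B0, d@B3, e@B0, f@B1}
  B2:   IN={d@B0, d@B3, e@B0, f@B1, f@B2}   OUT={d@B2, e@B0, f@B2}
  B3:   IN={d@B2, e@B0, f@B2}   OUT={d@B3, e@B0, f@B2}
  B4:   IN={d@B3, e@B0, f@B2}   OUT={d@B3, e@B0, f@B2}
  B5:   IN={d@B3, e@B0, f@B2}   OUT={d@B3, e@B0, f@B2}
  B6:   IN={d@B0, d@B3, e@B0, f@B2}   OUT={c@B6, d@B6, e@B0, f@B2}
  B7:   IN={c@B6, d@B6, e@B0, f@B2}   OUT={b@B7, c@B7, d@B6, e@B0, f@B2}
  B8:   IN={b@B7, c@B7, d@B3, d@B6, e@B0, f@B2}   OUT={b@B8, c@B7, d@B3, d@B6, e@B8, f@B2}
  B9:   IN={b@B8, c@B7, d@B3, d@B6, e@B8, f@B2}   OUT={b@B8, c@B7, d@B3, d@B6, e@B9, f@B2}

Merge at B8: IN[B8] = OUT[B5] ⊔ OUT[B7] = {b@B7, c@B7, d@B3, d@B6, e@B0, f@B2}
Applying B8's transfer function to that IN value gives OUT[B8] (row B8 above).

Answer: {b@B8, c@B7, d@B3, d@B6, e@B8, f@B2}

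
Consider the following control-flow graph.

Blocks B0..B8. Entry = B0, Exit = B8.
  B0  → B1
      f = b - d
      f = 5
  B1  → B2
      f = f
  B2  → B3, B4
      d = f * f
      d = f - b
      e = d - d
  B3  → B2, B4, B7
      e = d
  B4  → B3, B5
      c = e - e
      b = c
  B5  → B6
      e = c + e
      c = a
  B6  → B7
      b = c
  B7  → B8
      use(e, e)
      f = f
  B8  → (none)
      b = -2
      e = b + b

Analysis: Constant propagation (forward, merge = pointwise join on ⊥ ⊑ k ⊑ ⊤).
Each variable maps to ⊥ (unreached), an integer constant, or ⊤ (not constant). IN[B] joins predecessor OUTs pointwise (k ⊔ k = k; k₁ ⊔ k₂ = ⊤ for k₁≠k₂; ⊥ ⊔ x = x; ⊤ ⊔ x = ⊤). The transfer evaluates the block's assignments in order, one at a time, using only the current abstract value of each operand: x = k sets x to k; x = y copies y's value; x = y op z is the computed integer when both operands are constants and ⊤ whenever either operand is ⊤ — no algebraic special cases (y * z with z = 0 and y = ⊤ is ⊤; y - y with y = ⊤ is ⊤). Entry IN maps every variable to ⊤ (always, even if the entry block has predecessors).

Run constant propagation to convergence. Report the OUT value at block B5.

Fixpoint table:
  B0: | IN=(all ⊤) | OUT={f:5; rest ⊤}
  B1: | IN={f:5; rest ⊤} | OUT={f:5; rest ⊤}
  B2: | IN={f:5; rest ⊤} | OUT={f:5; rest ⊤}
  B3: | IN={f:5; rest ⊤} | OUT={f:5; rest ⊤}
  B4: | IN={f:5; rest ⊤} | OUT={f:5; rest ⊤}
  B5: | IN={f:5; rest ⊤} | OUT={f:5; rest ⊤}
  B6: | IN={f:5; rest ⊤} | OUT={f:5; rest ⊤}
  B7: | IN={f:5; rest ⊤} | OUT={f:5; rest ⊤}
  B8: | IN={f:5; rest ⊤} | OUT={b:-2, e:-4, f:5; rest ⊤}

Merge at B5: IN[B5] = OUT[B4] = {a: ⊤, b: ⊤, c: ⊤, d: ⊤, e: ⊤, f: 5}
Applying B5's transfer function to that IN value gives OUT[B5] (row B5 above).

Answer: {a: ⊤, b: ⊤, c: ⊤, d: ⊤, e: ⊤, f: 5}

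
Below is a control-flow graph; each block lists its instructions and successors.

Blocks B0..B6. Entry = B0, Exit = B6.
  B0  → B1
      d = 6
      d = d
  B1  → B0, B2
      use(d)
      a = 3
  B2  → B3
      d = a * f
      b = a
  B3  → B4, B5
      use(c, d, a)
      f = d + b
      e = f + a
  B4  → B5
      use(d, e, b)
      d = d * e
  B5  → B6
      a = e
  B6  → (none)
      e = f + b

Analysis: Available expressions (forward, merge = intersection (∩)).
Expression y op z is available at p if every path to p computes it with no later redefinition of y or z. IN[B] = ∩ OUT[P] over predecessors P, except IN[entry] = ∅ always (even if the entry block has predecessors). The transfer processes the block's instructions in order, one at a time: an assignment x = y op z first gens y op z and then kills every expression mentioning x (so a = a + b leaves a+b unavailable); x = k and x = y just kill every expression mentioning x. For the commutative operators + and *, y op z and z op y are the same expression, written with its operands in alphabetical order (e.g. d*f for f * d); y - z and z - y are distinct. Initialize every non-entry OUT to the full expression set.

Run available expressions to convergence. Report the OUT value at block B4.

Converged values:
  B0: | IN={} | OUT={}
  B1: | IN={} | OUT={}
  B2: | IN={} | OUT={a*f}
  B3: | IN={a*f} | OUT={a+f, b+d}
  B4: | IN={a+f, b+d} | OUT={a+f}
  B5: | IN={a+f} | OUT={}
  B6: | IN={} | OUT={b+f}

Merge at B4: IN[B4] = OUT[B3] = {a+f, b+d}
Applying B4's transfer function to that IN value gives OUT[B4] (row B4 above).

Answer: {a+f}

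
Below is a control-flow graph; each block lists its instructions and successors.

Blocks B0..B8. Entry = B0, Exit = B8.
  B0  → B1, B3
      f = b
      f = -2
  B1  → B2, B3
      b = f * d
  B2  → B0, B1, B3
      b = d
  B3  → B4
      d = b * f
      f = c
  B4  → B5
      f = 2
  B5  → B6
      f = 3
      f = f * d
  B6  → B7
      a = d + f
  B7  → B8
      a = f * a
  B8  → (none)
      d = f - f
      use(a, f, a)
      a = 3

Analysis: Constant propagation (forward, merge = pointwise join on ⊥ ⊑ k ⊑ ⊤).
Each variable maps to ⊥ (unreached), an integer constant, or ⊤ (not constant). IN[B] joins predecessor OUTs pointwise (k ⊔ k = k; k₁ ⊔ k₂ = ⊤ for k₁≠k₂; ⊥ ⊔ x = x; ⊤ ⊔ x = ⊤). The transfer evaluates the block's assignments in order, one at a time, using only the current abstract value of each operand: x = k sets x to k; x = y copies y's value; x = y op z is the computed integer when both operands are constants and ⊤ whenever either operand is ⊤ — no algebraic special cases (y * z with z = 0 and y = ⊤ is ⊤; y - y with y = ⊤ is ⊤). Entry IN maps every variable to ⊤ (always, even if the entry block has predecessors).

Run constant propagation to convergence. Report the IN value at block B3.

Fixpoint table:
  B0: | IN=(all ⊤) | OUT={f:-2; rest ⊤}
  B1: | IN={f:-2; rest ⊤} | OUT={f:-2; rest ⊤}
  B2: | IN={f:-2; rest ⊤} | OUT={f:-2; rest ⊤}
  B3: | IN={f:-2; rest ⊤} | OUT=(all ⊤)
  B4: | IN=(all ⊤) | OUT={f:2; rest ⊤}
  B5: | IN={f:2; rest ⊤} | OUT=(all ⊤)
  B6: | IN=(all ⊤) | OUT=(all ⊤)
  B7: | IN=(all ⊤) | OUT=(all ⊤)
  B8: | IN=(all ⊤) | OUT={a:3; rest ⊤}

Merge at B3: IN[B3] = OUT[B0] ⊔ OUT[B1] ⊔ OUT[B2] = {a: ⊤, b: ⊤, c: ⊤, d: ⊤, e: ⊤, f: -2}

Answer: {a: ⊤, b: ⊤, c: ⊤, d: ⊤, e: ⊤, f: -2}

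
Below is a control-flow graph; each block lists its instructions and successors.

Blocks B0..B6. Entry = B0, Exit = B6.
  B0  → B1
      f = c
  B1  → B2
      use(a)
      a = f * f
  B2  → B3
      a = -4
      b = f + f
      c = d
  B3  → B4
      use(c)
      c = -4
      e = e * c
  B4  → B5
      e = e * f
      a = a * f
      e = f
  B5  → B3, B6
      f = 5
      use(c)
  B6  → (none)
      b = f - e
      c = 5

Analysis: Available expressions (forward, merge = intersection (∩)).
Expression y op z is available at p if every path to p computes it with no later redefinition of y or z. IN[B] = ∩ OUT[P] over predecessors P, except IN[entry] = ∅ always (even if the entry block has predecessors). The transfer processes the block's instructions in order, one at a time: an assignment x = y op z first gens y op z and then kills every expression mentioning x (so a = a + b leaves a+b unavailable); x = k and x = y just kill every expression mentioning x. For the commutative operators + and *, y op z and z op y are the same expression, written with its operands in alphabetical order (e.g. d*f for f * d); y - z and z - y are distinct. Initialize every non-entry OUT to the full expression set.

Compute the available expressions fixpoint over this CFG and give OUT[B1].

Fixpoint table:
  B0:  IN={}  OUT={}
  B1:  IN={}  OUT={f*f}
  B2:  IN={f*f}  OUT={f*f, f+f}
  B3:  IN={}  OUT={}
  B4:  IN={}  OUT={}
  B5:  IN={}  OUT={}
  B6:  IN={}  OUT={f-e}

Merge at B1: IN[B1] = OUT[B0] = {}
Applying B1's transfer function to that IN value gives OUT[B1] (row B1 above).

Answer: {f*f}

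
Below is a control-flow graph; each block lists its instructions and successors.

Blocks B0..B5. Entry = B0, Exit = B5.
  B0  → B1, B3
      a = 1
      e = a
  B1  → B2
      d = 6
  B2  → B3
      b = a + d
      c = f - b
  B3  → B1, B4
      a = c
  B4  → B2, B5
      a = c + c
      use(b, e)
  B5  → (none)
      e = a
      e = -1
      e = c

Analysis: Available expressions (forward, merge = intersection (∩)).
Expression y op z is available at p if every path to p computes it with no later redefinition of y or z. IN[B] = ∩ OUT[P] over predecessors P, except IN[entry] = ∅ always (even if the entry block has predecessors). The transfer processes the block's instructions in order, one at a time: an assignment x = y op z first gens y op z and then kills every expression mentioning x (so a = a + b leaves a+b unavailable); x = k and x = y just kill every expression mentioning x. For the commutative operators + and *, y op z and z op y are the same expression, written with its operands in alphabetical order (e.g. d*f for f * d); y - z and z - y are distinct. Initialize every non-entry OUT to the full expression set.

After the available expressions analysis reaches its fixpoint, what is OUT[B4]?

Per-block solution:
  B0:  IN={}  OUT={}
  B1:  IN={}  OUT={}
  B2:  IN={}  OUT={a+d, f-b}
  B3:  IN={}  OUT={}
  B4:  IN={}  OUT={c+c}
  B5:  IN={c+c}  OUT={c+c}

Merge at B4: IN[B4] = OUT[B3] = {}
Applying B4's transfer function to that IN value gives OUT[B4] (row B4 above).

Answer: {c+c}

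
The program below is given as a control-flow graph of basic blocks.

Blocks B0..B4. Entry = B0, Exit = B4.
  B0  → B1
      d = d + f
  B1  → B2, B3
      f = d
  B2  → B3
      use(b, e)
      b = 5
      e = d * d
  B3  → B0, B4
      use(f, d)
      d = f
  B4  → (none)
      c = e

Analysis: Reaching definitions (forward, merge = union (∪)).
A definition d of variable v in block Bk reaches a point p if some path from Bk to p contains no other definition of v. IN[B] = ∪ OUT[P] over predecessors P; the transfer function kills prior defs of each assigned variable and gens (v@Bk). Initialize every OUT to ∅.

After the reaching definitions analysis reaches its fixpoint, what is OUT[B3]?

Answer: {b@B2, d@B3, e@B2, f@B1}

Trace:
Fixpoint table:
  B0:  IN={b@B2, d@B3, e@B2, f@B1}  OUT={b@B2, d@B0, e@B2, f@B1}
  B1:  IN={b@B2, d@B0, e@B2, f@B1}  OUT={b@B2, d@B0, e@B2, f@B1}
  B2:  IN={b@B2, d@B0, e@B2, f@B1}  OUT={b@B2, d@B0, e@B2, f@B1}
  B3:  IN={b@B2, d@B0, e@B2, f@B1}  OUT={b@B2, d@B3, e@B2, f@B1}
  B4:  IN={b@B2, d@B3, e@B2, f@B1}  OUT={b@B2, c@B4, d@B3, e@B2, f@B1}

Merge at B3: IN[B3] = OUT[B1] ⊔ OUT[B2] = {b@B2, d@B0, e@B2, f@B1}
Applying B3's transfer function to that IN value gives OUT[B3] (row B3 above).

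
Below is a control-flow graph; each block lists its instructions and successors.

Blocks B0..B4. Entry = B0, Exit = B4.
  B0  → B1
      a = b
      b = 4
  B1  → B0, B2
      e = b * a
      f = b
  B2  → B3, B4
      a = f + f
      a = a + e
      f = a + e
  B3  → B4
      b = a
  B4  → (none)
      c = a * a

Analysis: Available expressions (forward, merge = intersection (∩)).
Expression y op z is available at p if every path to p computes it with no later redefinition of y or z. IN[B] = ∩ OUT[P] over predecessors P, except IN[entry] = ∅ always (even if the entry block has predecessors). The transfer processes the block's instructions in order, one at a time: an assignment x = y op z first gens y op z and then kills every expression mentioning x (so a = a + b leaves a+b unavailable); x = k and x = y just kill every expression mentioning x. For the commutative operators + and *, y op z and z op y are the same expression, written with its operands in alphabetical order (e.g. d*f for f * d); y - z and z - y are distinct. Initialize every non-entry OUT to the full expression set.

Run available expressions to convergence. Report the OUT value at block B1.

Fixpoint table:
  B0:   IN={}   OUT={}
  B1:   IN={}   OUT={a*b}
  B2:   IN={a*b}   OUT={a+e}
  B3:   IN={a+e}   OUT={a+e}
  B4:   IN={a+e}   OUT={a*a, a+e}

Merge at B1: IN[B1] = OUT[B0] = {}
Applying B1's transfer function to that IN value gives OUT[B1] (row B1 above).

Answer: {a*b}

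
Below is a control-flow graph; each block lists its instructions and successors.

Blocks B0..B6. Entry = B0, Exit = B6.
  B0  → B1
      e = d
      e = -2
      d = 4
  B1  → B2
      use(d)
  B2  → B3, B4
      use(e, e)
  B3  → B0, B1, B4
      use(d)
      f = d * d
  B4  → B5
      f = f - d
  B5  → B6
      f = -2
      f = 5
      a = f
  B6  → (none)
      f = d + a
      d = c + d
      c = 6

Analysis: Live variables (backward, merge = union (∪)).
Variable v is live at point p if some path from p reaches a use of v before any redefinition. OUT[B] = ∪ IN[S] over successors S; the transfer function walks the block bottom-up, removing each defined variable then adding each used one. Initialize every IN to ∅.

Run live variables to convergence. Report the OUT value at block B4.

Answer: {c, d}

Working:
Converged values:
  B0:   IN={c, d, f}   OUT={c, d, e, f}
  B1:   IN={c, d, e, f}   OUT={c, d, e, f}
  B2:   IN={c, d, e, f}   OUT={c, d, e, f}
  B3:   IN={c, d, e}   OUT={c, d, e, f}
  B4:   IN={c, d, f}   OUT={c, d}
  B5:   IN={c, d}   OUT={a, c, d}
  B6:   IN={a, c, d}   OUT={}

Merge at B4: OUT[B4] = IN[B5] = {c, d}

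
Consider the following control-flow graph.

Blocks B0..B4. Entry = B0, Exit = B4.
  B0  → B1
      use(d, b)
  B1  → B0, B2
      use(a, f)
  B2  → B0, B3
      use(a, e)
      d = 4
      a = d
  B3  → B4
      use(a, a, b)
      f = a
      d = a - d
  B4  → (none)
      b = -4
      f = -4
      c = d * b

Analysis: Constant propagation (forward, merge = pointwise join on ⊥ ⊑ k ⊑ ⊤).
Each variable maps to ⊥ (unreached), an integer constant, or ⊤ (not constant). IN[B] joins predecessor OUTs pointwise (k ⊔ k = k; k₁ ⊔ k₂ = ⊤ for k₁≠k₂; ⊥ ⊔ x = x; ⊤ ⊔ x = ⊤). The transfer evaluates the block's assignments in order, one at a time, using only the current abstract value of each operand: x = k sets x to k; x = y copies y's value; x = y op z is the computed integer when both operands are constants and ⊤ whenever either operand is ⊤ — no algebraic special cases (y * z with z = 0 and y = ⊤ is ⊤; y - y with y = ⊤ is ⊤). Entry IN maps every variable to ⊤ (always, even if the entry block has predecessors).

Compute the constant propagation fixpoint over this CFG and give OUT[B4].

Answer: {a: 4, b: -4, c: 0, d: 0, e: ⊤, f: -4}

Working:
Per-block solution:
  B0: | IN=(all ⊤) | OUT=(all ⊤)
  B1: | IN=(all ⊤) | OUT=(all ⊤)
  B2: | IN=(all ⊤) | OUT={a:4, d:4; rest ⊤}
  B3: | IN={a:4, d:4; rest ⊤} | OUT={a:4, d:0, f:4; rest ⊤}
  B4: | IN={a:4, d:0, f:4; rest ⊤} | OUT={a:4, b:-4, c:0, d:0, f:-4; rest ⊤}

Merge at B4: IN[B4] = OUT[B3] = {a: 4, b: ⊤, c: ⊤, d: 0, e: ⊤, f: 4}
Applying B4's transfer function to that IN value gives OUT[B4] (row B4 above).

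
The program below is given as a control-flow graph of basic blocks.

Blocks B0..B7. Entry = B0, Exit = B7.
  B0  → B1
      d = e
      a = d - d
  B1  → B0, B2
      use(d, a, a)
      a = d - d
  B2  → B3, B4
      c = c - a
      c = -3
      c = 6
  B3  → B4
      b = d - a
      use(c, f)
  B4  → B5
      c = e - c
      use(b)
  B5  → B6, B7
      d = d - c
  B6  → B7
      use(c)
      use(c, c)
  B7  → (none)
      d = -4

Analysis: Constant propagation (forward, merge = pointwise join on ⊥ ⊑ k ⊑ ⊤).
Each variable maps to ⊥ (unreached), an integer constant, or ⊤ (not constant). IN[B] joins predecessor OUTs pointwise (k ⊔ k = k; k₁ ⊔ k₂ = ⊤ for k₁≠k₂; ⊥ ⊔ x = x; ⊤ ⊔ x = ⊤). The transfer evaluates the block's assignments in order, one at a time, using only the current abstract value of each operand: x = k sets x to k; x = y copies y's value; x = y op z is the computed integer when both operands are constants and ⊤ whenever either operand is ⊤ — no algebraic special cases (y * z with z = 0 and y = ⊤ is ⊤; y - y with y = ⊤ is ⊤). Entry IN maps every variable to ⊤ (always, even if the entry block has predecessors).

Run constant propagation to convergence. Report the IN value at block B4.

Per-block solution:
  B0:  IN=(all ⊤)  OUT=(all ⊤)
  B1:  IN=(all ⊤)  OUT=(all ⊤)
  B2:  IN=(all ⊤)  OUT={c:6; rest ⊤}
  B3:  IN={c:6; rest ⊤}  OUT={c:6; rest ⊤}
  B4:  IN={c:6; rest ⊤}  OUT=(all ⊤)
  B5:  IN=(all ⊤)  OUT=(all ⊤)
  B6:  IN=(all ⊤)  OUT=(all ⊤)
  B7:  IN=(all ⊤)  OUT={d:-4; rest ⊤}

Merge at B4: IN[B4] = OUT[B2] ⊔ OUT[B3] = {a: ⊤, b: ⊤, c: 6, d: ⊤, e: ⊤, f: ⊤}

Answer: {a: ⊤, b: ⊤, c: 6, d: ⊤, e: ⊤, f: ⊤}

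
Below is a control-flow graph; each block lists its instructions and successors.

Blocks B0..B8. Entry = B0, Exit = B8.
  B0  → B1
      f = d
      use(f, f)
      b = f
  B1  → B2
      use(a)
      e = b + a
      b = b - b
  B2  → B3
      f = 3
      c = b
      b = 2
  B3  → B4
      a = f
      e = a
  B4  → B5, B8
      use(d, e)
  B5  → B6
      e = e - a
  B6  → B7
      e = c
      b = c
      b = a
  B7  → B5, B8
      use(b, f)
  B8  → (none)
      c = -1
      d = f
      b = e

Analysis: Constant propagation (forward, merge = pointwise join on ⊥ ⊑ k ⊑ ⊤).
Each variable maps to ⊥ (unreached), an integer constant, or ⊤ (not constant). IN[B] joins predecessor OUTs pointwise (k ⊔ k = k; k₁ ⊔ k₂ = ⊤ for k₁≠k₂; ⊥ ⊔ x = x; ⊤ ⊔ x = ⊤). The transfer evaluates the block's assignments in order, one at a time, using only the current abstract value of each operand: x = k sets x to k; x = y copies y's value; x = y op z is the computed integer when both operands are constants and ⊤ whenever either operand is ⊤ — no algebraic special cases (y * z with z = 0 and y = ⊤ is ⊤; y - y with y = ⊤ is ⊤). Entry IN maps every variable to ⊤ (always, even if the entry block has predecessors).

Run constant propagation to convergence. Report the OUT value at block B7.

Answer: {a: 3, b: 3, c: ⊤, d: ⊤, e: ⊤, f: 3}

Working:
Per-block solution:
  B0:  IN=(all ⊤)  OUT=(all ⊤)
  B1:  IN=(all ⊤)  OUT=(all ⊤)
  B2:  IN=(all ⊤)  OUT={b:2, f:3; rest ⊤}
  B3:  IN={b:2, f:3; rest ⊤}  OUT={a:3, b:2, e:3, f:3; rest ⊤}
  B4:  IN={a:3, b:2, e:3, f:3; rest ⊤}  OUT={a:3, b:2, e:3, f:3; rest ⊤}
  B5:  IN={a:3, f:3; rest ⊤}  OUT={a:3, f:3; rest ⊤}
  B6:  IN={a:3, f:3; rest ⊤}  OUT={a:3, b:3, f:3; rest ⊤}
  B7:  IN={a:3, b:3, f:3; rest ⊤}  OUT={a:3, b:3, f:3; rest ⊤}
  B8:  IN={a:3, f:3; rest ⊤}  OUT={a:3, c:-1, d:3, f:3; rest ⊤}

Merge at B7: IN[B7] = OUT[B6] = {a: 3, b: 3, c: ⊤, d: ⊤, e: ⊤, f: 3}
Applying B7's transfer function to that IN value gives OUT[B7] (row B7 above).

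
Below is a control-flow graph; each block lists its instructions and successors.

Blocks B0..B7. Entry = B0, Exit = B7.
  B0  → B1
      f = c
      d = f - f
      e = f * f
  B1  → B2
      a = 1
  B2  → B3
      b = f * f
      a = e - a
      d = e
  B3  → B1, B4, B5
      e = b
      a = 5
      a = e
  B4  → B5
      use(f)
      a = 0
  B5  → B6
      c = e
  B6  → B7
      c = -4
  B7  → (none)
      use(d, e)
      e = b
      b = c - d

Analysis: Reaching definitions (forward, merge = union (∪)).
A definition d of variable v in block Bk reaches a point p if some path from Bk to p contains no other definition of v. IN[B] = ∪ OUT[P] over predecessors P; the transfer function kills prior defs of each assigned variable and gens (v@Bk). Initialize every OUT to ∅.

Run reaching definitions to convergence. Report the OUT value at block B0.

Answer: {d@B0, e@B0, f@B0}

Trace:
Fixpoint table:
  B0:  IN={}  OUT={d@B0, e@B0, f@B0}
  B1:  IN={a@B3, b@B2, d@B0, d@B2, e@B0, e@B3, f@B0}  OUT={a@B1, b@B2, d@B0, d@B2, e@B0, e@B3, f@B0}
  B2:  IN={a@B1, b@B2, d@B0, d@B2, e@B0, e@B3, f@B0}  OUT={a@B2, b@B2, d@B2, e@B0, e@B3, f@B0}
  B3:  IN={a@B2, b@B2, d@B2, e@B0, e@B3, f@B0}  OUT={a@B3, b@B2, d@B2, e@B3, f@B0}
  B4:  IN={a@B3, b@B2, d@B2, e@B3, f@B0}  OUT={a@B4, b@B2, d@B2, e@B3, f@B0}
  B5:  IN={a@B3, a@B4, b@B2, d@B2, e@B3, f@B0}  OUT={a@B3, a@B4, b@B2, c@B5, d@B2, e@B3, f@B0}
  B6:  IN={a@B3, a@B4, b@B2, c@B5, d@B2, e@B3, f@B0}  OUT={a@B3, a@B4, b@B2, c@B6, d@B2, e@B3, f@B0}
  B7:  IN={a@B3, a@B4, b@B2, c@B6, d@B2, e@B3, f@B0}  OUT={a@B3, a@B4, b@B7, c@B6, d@B2, e@B7, f@B0}

B0 is the boundary node: IN[B0] = {}
Applying B0's transfer function to that IN value gives OUT[B0] (row B0 above).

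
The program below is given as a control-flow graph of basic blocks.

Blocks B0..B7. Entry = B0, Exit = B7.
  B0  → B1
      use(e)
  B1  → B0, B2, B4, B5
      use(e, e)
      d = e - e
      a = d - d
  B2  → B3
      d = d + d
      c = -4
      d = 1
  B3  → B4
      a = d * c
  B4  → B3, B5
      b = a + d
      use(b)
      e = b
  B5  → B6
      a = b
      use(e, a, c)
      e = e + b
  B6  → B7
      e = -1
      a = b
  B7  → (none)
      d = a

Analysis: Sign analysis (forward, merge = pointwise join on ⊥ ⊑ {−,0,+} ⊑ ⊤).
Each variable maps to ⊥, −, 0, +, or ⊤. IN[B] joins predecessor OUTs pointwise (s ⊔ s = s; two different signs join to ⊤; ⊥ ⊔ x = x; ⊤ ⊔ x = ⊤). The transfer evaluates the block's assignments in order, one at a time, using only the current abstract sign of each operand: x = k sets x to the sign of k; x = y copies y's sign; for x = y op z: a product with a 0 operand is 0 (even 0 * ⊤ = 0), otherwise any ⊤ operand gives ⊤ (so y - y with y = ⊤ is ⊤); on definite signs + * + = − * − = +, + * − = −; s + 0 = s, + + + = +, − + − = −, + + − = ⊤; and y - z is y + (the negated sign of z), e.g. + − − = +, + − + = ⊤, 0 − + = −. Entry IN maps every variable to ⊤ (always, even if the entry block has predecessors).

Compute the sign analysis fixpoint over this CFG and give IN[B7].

Answer: {a: ⊤, b: ⊤, c: ⊤, d: ⊤, e: -, f: ⊤}

Derivation:
Converged values:
  B0: | IN=(all ⊤) | OUT=(all ⊤)
  B1: | IN=(all ⊤) | OUT=(all ⊤)
  B2: | IN=(all ⊤) | OUT={c:-, d:+; rest ⊤}
  B3: | IN=(all ⊤) | OUT=(all ⊤)
  B4: | IN=(all ⊤) | OUT=(all ⊤)
  B5: | IN=(all ⊤) | OUT=(all ⊤)
  B6: | IN=(all ⊤) | OUT={e:-; rest ⊤}
  B7: | IN={e:-; rest ⊤} | OUT={e:-; rest ⊤}

Merge at B7: IN[B7] = OUT[B6] = {a: ⊤, b: ⊤, c: ⊤, d: ⊤, e: -, f: ⊤}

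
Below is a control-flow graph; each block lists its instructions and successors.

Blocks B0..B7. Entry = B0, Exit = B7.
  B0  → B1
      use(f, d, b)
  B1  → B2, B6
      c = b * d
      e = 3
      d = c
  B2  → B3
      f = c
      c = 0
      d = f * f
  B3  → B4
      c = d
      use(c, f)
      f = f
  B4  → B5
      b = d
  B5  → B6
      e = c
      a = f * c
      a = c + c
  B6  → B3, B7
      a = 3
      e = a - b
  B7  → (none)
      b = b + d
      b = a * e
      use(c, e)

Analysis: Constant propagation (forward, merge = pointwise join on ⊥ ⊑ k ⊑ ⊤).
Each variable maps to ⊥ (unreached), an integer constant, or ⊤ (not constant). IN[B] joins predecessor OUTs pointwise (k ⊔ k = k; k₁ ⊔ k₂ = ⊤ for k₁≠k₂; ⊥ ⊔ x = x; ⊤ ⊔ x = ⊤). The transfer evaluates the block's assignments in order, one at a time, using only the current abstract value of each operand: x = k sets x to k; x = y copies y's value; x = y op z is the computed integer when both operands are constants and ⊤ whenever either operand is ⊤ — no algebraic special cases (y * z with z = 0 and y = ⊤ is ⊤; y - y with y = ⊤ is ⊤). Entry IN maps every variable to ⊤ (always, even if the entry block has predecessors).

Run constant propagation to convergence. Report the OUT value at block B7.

Answer: {a: 3, b: ⊤, c: ⊤, d: ⊤, e: ⊤, f: ⊤}

Trace:
Converged values:
  B0:  IN=(all ⊤)  OUT=(all ⊤)
  B1:  IN=(all ⊤)  OUT={e:3; rest ⊤}
  B2:  IN={e:3; rest ⊤}  OUT={c:0, e:3; rest ⊤}
  B3:  IN=(all ⊤)  OUT=(all ⊤)
  B4:  IN=(all ⊤)  OUT=(all ⊤)
  B5:  IN=(all ⊤)  OUT=(all ⊤)
  B6:  IN=(all ⊤)  OUT={a:3; rest ⊤}
  B7:  IN={a:3; rest ⊤}  OUT={a:3; rest ⊤}

Merge at B7: IN[B7] = OUT[B6] = {a: 3, b: ⊤, c: ⊤, d: ⊤, e: ⊤, f: ⊤}
Applying B7's transfer function to that IN value gives OUT[B7] (row B7 above).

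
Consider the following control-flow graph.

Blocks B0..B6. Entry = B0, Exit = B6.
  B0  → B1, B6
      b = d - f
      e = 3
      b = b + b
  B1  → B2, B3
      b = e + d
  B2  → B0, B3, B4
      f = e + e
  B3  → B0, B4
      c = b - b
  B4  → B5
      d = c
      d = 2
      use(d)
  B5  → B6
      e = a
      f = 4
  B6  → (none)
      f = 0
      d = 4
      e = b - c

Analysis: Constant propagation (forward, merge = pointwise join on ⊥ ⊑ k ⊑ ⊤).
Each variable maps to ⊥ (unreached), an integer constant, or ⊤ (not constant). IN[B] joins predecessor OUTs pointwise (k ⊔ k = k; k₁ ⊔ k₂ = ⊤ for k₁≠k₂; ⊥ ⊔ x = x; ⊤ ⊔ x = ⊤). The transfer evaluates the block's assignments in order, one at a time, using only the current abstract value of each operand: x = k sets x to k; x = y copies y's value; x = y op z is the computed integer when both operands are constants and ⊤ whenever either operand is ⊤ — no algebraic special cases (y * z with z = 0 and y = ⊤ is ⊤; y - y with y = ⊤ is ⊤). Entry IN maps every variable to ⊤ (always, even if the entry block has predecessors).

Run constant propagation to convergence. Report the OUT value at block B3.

Answer: {a: ⊤, b: ⊤, c: ⊤, d: ⊤, e: 3, f: ⊤}

Derivation:
Fixpoint table:
  B0: | IN=(all ⊤) | OUT={e:3; rest ⊤}
  B1: | IN={e:3; rest ⊤} | OUT={e:3; rest ⊤}
  B2: | IN={e:3; rest ⊤} | OUT={e:3, f:6; rest ⊤}
  B3: | IN={e:3; rest ⊤} | OUT={e:3; rest ⊤}
  B4: | IN={e:3; rest ⊤} | OUT={d:2, e:3; rest ⊤}
  B5: | IN={d:2, e:3; rest ⊤} | OUT={d:2, f:4; rest ⊤}
  B6: | IN=(all ⊤) | OUT={d:4, f:0; rest ⊤}

Merge at B3: IN[B3] = OUT[B1] ⊔ OUT[B2] = {a: ⊤, b: ⊤, c: ⊤, d: ⊤, e: 3, f: ⊤}
Applying B3's transfer function to that IN value gives OUT[B3] (row B3 above).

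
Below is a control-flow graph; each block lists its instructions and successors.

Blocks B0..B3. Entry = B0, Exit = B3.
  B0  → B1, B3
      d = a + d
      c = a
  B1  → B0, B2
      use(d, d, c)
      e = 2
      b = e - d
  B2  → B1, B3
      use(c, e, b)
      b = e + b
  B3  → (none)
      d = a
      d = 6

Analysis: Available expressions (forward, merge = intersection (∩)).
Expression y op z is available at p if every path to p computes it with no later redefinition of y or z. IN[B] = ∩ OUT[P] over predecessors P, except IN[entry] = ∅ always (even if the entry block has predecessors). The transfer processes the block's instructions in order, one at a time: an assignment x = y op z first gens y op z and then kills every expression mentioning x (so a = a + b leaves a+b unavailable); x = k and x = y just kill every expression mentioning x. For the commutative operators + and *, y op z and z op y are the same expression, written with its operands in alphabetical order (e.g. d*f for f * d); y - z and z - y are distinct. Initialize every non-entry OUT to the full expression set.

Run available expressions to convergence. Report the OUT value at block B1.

Per-block solution:
  B0:  IN={}  OUT={}
  B1:  IN={}  OUT={e-d}
  B2:  IN={e-d}  OUT={e-d}
  B3:  IN={}  OUT={}

Merge at B1: IN[B1] = OUT[B0] ∩ OUT[B2] = {}
Applying B1's transfer function to that IN value gives OUT[B1] (row B1 above).

Answer: {e-d}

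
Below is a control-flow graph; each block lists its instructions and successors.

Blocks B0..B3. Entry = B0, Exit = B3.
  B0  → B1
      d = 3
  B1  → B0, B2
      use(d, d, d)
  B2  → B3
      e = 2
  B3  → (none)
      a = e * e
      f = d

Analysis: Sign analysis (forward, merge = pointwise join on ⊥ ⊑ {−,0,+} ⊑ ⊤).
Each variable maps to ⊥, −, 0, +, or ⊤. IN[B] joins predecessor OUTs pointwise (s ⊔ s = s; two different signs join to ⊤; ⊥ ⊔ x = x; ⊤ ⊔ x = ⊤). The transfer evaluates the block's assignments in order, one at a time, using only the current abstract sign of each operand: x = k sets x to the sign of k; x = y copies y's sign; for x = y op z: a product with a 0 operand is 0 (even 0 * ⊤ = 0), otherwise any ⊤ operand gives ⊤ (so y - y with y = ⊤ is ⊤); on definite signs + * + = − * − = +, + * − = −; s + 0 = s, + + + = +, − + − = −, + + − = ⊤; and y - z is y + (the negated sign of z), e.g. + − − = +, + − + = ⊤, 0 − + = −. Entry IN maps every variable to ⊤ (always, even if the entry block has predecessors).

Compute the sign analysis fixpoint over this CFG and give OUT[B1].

Fixpoint table:
  B0: | IN=(all ⊤) | OUT={d:+; rest ⊤}
  B1: | IN={d:+; rest ⊤} | OUT={d:+; rest ⊤}
  B2: | IN={d:+; rest ⊤} | OUT={d:+, e:+; rest ⊤}
  B3: | IN={d:+, e:+; rest ⊤} | OUT={a:+, d:+, e:+, f:+; rest ⊤}

Merge at B1: IN[B1] = OUT[B0] = {a: ⊤, b: ⊤, c: ⊤, d: +, e: ⊤, f: ⊤}
Applying B1's transfer function to that IN value gives OUT[B1] (row B1 above).

Answer: {a: ⊤, b: ⊤, c: ⊤, d: +, e: ⊤, f: ⊤}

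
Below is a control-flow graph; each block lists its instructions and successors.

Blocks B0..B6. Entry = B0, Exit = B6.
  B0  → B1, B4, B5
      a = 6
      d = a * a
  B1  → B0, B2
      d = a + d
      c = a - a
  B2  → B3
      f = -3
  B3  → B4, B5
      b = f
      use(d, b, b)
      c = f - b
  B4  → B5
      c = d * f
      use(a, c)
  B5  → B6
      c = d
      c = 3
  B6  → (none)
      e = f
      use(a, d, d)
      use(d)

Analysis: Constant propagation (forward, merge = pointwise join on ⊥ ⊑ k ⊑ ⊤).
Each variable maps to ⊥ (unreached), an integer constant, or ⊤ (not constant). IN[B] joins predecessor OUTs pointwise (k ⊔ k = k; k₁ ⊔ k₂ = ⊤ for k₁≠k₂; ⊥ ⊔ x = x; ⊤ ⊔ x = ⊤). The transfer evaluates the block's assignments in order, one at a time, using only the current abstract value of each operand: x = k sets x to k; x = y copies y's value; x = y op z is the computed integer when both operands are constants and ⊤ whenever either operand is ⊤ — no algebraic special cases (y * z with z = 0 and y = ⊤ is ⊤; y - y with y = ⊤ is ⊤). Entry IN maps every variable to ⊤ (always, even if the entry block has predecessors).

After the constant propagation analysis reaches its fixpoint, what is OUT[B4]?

Per-block solution:
  B0: | IN=(all ⊤) | OUT={a:6, d:36; rest ⊤}
  B1: | IN={a:6, d:36; rest ⊤} | OUT={a:6, c:0, d:42; rest ⊤}
  B2: | IN={a:6, c:0, d:42; rest ⊤} | OUT={a:6, c:0, d:42, f:-3; rest ⊤}
  B3: | IN={a:6, c:0, d:42, f:-3; rest ⊤} | OUT={a:6, b:-3, c:0, d:42, f:-3; rest ⊤}
  B4: | IN={a:6; rest ⊤} | OUT={a:6; rest ⊤}
  B5: | IN={a:6; rest ⊤} | OUT={a:6, c:3; rest ⊤}
  B6: | IN={a:6, c:3; rest ⊤} | OUT={a:6, c:3; rest ⊤}

Merge at B4: IN[B4] = OUT[B0] ⊔ OUT[B3] = {a: 6, b: ⊤, c: ⊤, d: ⊤, e: ⊤, f: ⊤}
Applying B4's transfer function to that IN value gives OUT[B4] (row B4 above).

Answer: {a: 6, b: ⊤, c: ⊤, d: ⊤, e: ⊤, f: ⊤}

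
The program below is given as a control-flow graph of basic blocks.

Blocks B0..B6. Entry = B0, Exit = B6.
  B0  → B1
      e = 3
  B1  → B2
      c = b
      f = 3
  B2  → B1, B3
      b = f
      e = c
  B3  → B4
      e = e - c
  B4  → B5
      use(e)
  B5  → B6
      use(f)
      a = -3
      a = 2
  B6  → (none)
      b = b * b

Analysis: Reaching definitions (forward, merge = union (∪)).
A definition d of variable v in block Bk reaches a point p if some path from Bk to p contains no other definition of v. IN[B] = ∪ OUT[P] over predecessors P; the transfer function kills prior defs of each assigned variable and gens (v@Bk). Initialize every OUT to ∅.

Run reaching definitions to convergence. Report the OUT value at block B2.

Fixpoint table:
  B0:  IN={}  OUT={e@B0}
  B1:  IN={b@B2, c@B1, e@B0, e@B2, f@B1}  OUT={b@B2, c@B1, e@B0, e@B2, f@B1}
  B2:  IN={b@B2, c@B1, e@B0, e@B2, f@B1}  OUT={b@B2, c@B1, e@B2, f@B1}
  B3:  IN={b@B2, c@B1, e@B2, f@B1}  OUT={b@B2, c@B1, e@B3, f@B1}
  B4:  IN={b@B2, c@B1, e@B3, f@B1}  OUT={b@B2, c@B1, e@B3, f@B1}
  B5:  IN={b@B2, c@B1, e@B3, f@B1}  OUT={a@B5, b@B2, c@B1, e@B3, f@B1}
  B6:  IN={a@B5, b@B2, c@B1, e@B3, f@B1}  OUT={a@B5, b@B6, c@B1, e@B3, f@B1}

Merge at B2: IN[B2] = OUT[B1] = {b@B2, c@B1, e@B0, e@B2, f@B1}
Applying B2's transfer function to that IN value gives OUT[B2] (row B2 above).

Answer: {b@B2, c@B1, e@B2, f@B1}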